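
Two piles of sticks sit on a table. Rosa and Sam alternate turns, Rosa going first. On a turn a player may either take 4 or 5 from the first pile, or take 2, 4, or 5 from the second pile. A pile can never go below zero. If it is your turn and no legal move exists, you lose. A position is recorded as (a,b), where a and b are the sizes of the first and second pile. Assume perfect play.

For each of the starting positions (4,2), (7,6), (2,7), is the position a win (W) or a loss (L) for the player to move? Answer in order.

Use the standard recursion: the mover loses at a terminal position; elsewhere, the mover wins exactly when some move hands the opponent an L position.
No move ever increases a pile, so every position that can arise here has a ≤ 7 and b ≤ 7; it is enough to label the cells with 0 ≤ a ≤ 7 and 0 ≤ b ≤ 7.
Every move lowers a or b (never raises either), so fill the grid row by row in increasing a, and left to right within a row: each cell's successors are then already labelled.
      b=0  b=1  b=2  b=3  b=4  b=5  b=6  b=7
a=0:    L    L    W    W    W    W    W    L
a=1:    L    L    W    W    W    W    W    L
a=2:    L    L    W    W    W    W    W    L
a=3:    L    L    W    W    W    W    W    L
a=4:    W    W    L    L    W    W    W    W
a=5:    W    W    L    L    W    W    W    W
a=6:    W    W    L    L    W    W    W    W
a=7:    W    W    L    L    W    W    W    W
Cells with no legal move (terminal, hence L): (0,0), (0,1), (1,0), (1,1), (2,0), (2,1), (3,0), (3,1).
The remaining L cells, each justified by listing all of its moves:
(0,7): L (options (0,5)(W), (0,3)(W), (0,2)(W) are all W)
(1,7): L (options (1,5)(W), (1,3)(W), (1,2)(W) are all W)
(2,7): L (options (2,5)(W), (2,3)(W), (2,2)(W) are all W)
(3,7): L (options (3,5)(W), (3,3)(W), (3,2)(W) are all W)
(4,2): L (options (0,2)(W), (4,0)(W) are all W)
(4,3): L (options (0,3)(W), (4,1)(W) are all W)
(5,2): L (options (1,2)(W), (0,2)(W), (5,0)(W) are all W)
(5,3): L (options (1,3)(W), (0,3)(W), (5,1)(W) are all W)
(6,2): L (options (2,2)(W), (1,2)(W), (6,0)(W) are all W)
(6,3): L (options (2,3)(W), (1,3)(W), (6,1)(W) are all W)
(7,2): L (options (3,2)(W), (2,2)(W), (7,0)(W) are all W)
(7,3): L (options (3,3)(W), (2,3)(W), (7,1)(W) are all W)
Every other cell has at least one move into one of the L cells above, so it is W.
(4,2): one of the L cells justified above, so L
(7,6): the move to (7,2) reaches an L cell, so W
(2,7): one of the L cells justified above, so L

(4,2): L, (7,6): W, (2,7): L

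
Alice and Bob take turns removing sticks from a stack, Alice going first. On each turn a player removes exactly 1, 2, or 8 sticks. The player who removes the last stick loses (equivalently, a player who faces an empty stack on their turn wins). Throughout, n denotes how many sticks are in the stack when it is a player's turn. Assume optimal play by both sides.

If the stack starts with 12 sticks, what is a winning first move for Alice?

Label each position W (a win for the player to move) or L (a loss). A position with no legal move is W; any other position is W exactly when some move reaches an L, and L when every move reaches a W.
n=0: no move; the opponent has just taken the last stick and therefore loses → W
n=1: the only move is to 0(W), a W ⇒ L
n=2: can move to 1, which is L ⇒ W
n=3: can move to 1, which is L ⇒ W
n=4: moves to 3(W), 2(W); every one is W ⇒ L
n=5: can move to 4, which is L ⇒ W
n=6: can move to 4, which is L ⇒ W
n=7: moves to 6(W), 5(W); every one is W ⇒ L
n=8: can move to 7, which is L ⇒ W
n=9: can move to 7, which is L ⇒ W
n=10: moves to 9(W), 8(W), 2(W); every one is W ⇒ L
n=11: can move to 10, which is L ⇒ W
n=12: can move to 10, which is L ⇒ W
From 12, the L positions reachable in one move are: 10, 4. Any move reaching one of these is winning.

Remove 2, leaving 10.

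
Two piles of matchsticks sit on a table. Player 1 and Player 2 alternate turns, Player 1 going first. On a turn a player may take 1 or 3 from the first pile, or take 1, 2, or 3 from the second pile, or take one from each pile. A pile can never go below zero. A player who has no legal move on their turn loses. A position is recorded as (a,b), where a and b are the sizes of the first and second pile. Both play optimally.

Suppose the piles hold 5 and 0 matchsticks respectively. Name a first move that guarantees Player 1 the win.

Move to (4,0).

Build the W/L table. Terminal = L. A non-terminal position is W if it has a move to some L; otherwise it is L.
No move ever increases a pile, so every position that can arise here has a ≤ 5 and b ≤ 0; it is enough to label the cells with 0 ≤ a ≤ 5 and 0 ≤ b ≤ 0.
Every move lowers a or b (never raises either), so fill the grid row by row in increasing a, and left to right within a row: each cell's successors are then already labelled.
      b=0
a=0:    L
a=1:    W
a=2:    L
a=3:    W
a=4:    L
a=5:    W
Cells with no legal move (terminal, hence L): (0,0).
The remaining L cells, each justified by listing all of its moves:
(2,0): L (sole option (1,0)(W) is W)
(4,0): L (options (3,0)(W), (1,0)(W) are all W)
Every other cell has at least one move into one of the L cells above, so it is W.
From (5,0), the L positions reachable in one move are: (4,0), (2,0). Any move reaching one of these is winning.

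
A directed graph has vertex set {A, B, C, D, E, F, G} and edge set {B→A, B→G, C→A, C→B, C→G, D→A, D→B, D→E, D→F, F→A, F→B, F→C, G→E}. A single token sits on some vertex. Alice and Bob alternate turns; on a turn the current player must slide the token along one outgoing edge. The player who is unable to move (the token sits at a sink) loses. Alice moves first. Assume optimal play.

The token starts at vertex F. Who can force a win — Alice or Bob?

Alice wins.

Build the W/L table. Terminal = L. A non-terminal position is W if it has a move to some L; otherwise it is L.
Every edge goes from a vertex to one that appears earlier in the order A, E, G, B, C, F, D, so processing vertices in that order labels each vertex after all of its successors.
A: no outgoing edge → L
E: no outgoing edge → L
G: →E(L), so W
B: →A(L), so W
C: →A(L), so W
F: →A(L), so W
D: →E(L), so W
From F Alice can move to A, reaching an L position.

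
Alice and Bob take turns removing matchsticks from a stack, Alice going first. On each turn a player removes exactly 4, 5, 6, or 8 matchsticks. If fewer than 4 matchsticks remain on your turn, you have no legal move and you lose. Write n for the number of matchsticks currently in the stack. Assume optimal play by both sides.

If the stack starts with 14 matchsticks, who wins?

Bob wins.

Label each position W (a win for the player to move) or L (a loss). A position with no legal move is L; any other position is W exactly when some move reaches an L, and L when every move reaches a W.
n=0: no move → L
n=1: no move → L
n=2: no move → L
n=3: no move → L
n=4: W (go to 0, an L position)
n=5: W (go to 1, an L position)
n=6: W (go to 2, an L position)
n=7: W (go to 3, an L position)
n=8: W (go to 3, an L position)
n=9: W (go to 3, an L position)
n=10: W (go to 2, an L position)
n=11: W (go to 3, an L position)
n=12: L (options 8(W), 7(W), 6(W), 4(W) are all W)
n=13: L (options 9(W), 8(W), 7(W), 5(W) are all W)
n=14: L (options 10(W), 9(W), 8(W), 6(W) are all W)
The starting position 14 is L: whatever Alice does, the opponent receives a W position.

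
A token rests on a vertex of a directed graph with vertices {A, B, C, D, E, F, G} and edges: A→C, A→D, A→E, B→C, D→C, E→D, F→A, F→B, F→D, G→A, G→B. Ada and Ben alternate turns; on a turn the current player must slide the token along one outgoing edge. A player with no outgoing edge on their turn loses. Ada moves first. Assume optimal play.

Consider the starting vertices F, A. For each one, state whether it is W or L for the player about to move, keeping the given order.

Classify positions by backward induction: terminal positions (no move available) are L. From any other position, the mover wins iff some move reaches an L.
Every edge goes from a vertex to one that appears earlier in the order C, D, E, A, B, G, F, so processing vertices in that order labels each vertex after all of its successors.
C: no outgoing edge → L
D: can move to C, which is L ⇒ W
E: the only move is to D(W), a W ⇒ L
A: can move to E, which is L ⇒ W
B: can move to C, which is L ⇒ W
G: moves to B(W), A(W); every one is W ⇒ L
F: moves to B(W), A(W), D(W); every one is W ⇒ L

F: L, A: W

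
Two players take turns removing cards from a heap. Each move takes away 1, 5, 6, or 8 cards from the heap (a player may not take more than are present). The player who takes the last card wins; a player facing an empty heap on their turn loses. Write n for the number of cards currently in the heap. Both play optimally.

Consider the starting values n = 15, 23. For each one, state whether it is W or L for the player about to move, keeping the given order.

15: L, 23: W

Positions with no move are L. A position that does have a move is losing for the player to move precisely when every available move leads to a winning position for the opponent. Fill in the labels:
n=0: no move → L
n=1: reaches L-position 0 → W
n=2: only reaches 1(W), which is W → L
n=3: reaches L-position 2 → W
n=4: only reaches 3(W), which is W → L
n=5: reaches L-position 4 → W
n=6: reaches L-position 0 → W
n=7: reaches L-position 2 → W
n=8: reaches L-position 2 → W
n=9: reaches L-position 4 → W
n=10: reaches L-position 4 → W
n=11: only reaches 10(W), 6(W), 5(W), 3(W), all W → L
n=12: reaches L-position 11 → W
n=13: only reaches 12(W), 8(W), 7(W), 5(W), all W → L
n=14: reaches L-position 13 → W
n=15: only reaches 14(W), 10(W), 9(W), 7(W), all W → L
n=16: reaches L-position 15 → W
n=17: reaches L-position 11 → W
n=18: reaches L-position 13 → W
n=19: reaches L-position 13 → W
n=20: reaches L-position 15 → W
n=21: reaches L-position 15 → W
n=22: only reaches 21(W), 17(W), 16(W), 14(W), all W → L
n=23: reaches L-position 22 → W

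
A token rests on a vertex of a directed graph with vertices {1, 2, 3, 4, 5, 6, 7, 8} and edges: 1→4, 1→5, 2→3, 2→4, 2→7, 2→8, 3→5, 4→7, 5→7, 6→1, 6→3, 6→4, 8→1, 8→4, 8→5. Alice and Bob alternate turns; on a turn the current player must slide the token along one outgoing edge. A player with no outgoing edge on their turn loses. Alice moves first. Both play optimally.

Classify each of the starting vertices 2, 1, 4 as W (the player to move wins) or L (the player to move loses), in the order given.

Classify positions by backward induction: terminal positions (no move available) are L. From any other position, the mover wins iff some move reaches an L.
Every edge goes from a vertex to one that appears earlier in the order 7, 5, 4, 1, 8, 3, 6, 2, so processing vertices in that order labels each vertex after all of its successors.
7: no outgoing edge → L
5: can move to 7, which is L ⇒ W
4: can move to 7, which is L ⇒ W
1: moves to 4(W), 5(W); every one is W ⇒ L
8: can move to 1, which is L ⇒ W
3: the only move is to 5(W), a W ⇒ L
6: can move to 3, which is L ⇒ W
2: can move to 3, which is L ⇒ W

2: W, 1: L, 4: W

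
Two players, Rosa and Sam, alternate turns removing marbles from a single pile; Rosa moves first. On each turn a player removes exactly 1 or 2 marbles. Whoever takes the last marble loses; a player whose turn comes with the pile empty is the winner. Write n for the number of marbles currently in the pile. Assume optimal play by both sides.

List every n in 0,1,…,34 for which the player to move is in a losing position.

Classify positions by backward induction: terminal positions (no move available) are W. From any other position, the mover wins iff some move reaches an L.
n=0: no move; the opponent has just taken the last marble and therefore loses → W
n=1: only reaches 0(W), which is W → L
n=2: reaches L-position 1 → W
n=3: reaches L-position 1 → W
n=4: only reaches 3(W), 2(W), all W → L
n=5: reaches L-position 4 → W
n=6: reaches L-position 4 → W
n=7: only reaches 6(W), 5(W), all W → L
n=8: reaches L-position 7 → W
n=9: reaches L-position 7 → W
n=10: only reaches 9(W), 8(W), all W → L
n=11: reaches L-position 10 → W
n=12: reaches L-position 10 → W
n=13: only reaches 12(W), 11(W), all W → L
n=14: reaches L-position 13 → W
n=15: reaches L-position 13 → W
n=16: only reaches 15(W), 14(W), all W → L
n=17: reaches L-position 16 → W
n=18: reaches L-position 16 → W
n=19: only reaches 18(W), 17(W), all W → L
n=20: reaches L-position 19 → W
n=21: reaches L-position 19 → W
n=22: only reaches 21(W), 20(W), all W → L
n=23: reaches L-position 22 → W
n=24: reaches L-position 22 → W
n=25: only reaches 24(W), 23(W), all W → L
n=26: reaches L-position 25 → W
n=27: reaches L-position 25 → W
n=28: only reaches 27(W), 26(W), all W → L
n=29: reaches L-position 28 → W
n=30: reaches L-position 28 → W
n=31: only reaches 30(W), 29(W), all W → L
n=32: reaches L-position 31 → W
n=33: reaches L-position 31 → W
n=34: only reaches 33(W), 32(W), all W → L
Reading off the rows marked L gives the requested list; there are 12 such values of n.

1, 4, 7, 10, 13, 16, 19, 22, 25, 28, 31, 34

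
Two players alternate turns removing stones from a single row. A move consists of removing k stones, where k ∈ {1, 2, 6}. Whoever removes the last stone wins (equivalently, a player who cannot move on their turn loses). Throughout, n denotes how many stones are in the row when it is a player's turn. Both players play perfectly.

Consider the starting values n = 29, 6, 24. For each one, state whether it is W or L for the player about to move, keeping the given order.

Work bottom-up. With no move the player to move loses. Otherwise the position is W if at least one move leads to an L position for the opponent, and L if every move leads to a W.
n=0: no move → L
n=1: can move to 0, which is L ⇒ W
n=2: can move to 0, which is L ⇒ W
n=3: moves to 2(W), 1(W); every one is W ⇒ L
n=4: can move to 3, which is L ⇒ W
n=5: can move to 3, which is L ⇒ W
n=6: can move to 0, which is L ⇒ W
n=7: moves to 6(W), 5(W), 1(W); every one is W ⇒ L
n=8: can move to 7, which is L ⇒ W
n=9: can move to 7, which is L ⇒ W
n=10: moves to 9(W), 8(W), 4(W); every one is W ⇒ L
n=11: can move to 10, which is L ⇒ W
n=12: can move to 10, which is L ⇒ W
n=13: can move to 7, which is L ⇒ W
n=14: moves to 13(W), 12(W), 8(W); every one is W ⇒ L
n=15: can move to 14, which is L ⇒ W
n=16: can move to 14, which is L ⇒ W
n=17: moves to 16(W), 15(W), 11(W); every one is W ⇒ L
n=18: can move to 17, which is L ⇒ W
n=19: can move to 17, which is L ⇒ W
n=20: can move to 14, which is L ⇒ W
n=21: moves to 20(W), 19(W), 15(W); every one is W ⇒ L
n=22: can move to 21, which is L ⇒ W
n=23: can move to 21, which is L ⇒ W
n=24: moves to 23(W), 22(W), 18(W); every one is W ⇒ L
n=25: can move to 24, which is L ⇒ W
n=26: can move to 24, which is L ⇒ W
n=27: can move to 21, which is L ⇒ W
n=28: moves to 27(W), 26(W), 22(W); every one is W ⇒ L
n=29: can move to 28, which is L ⇒ W

29: W, 6: W, 24: L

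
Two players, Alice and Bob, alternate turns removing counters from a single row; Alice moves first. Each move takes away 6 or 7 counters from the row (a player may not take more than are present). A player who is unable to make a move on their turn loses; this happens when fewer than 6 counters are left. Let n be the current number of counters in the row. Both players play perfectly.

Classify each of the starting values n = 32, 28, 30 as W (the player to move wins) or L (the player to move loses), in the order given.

Classify positions by backward induction: terminal positions (no move available) are L. From any other position, the mover wins iff some move reaches an L.
n=0: no move → L
n=1: no move → L
n=2: no move → L
n=3: no move → L
n=4: no move → L
n=5: no move → L
n=6: →0(L), so W
n=7: →1(L), so W
n=8: →2(L), so W
n=9: →3(L), so W
n=10: →4(L), so W
n=11: →5(L), so W
n=12: →5(L), so W
n=13: →7(W), 6(W) — all W, so L
n=14: →8(W), 7(W) — all W, so L
n=15: →9(W), 8(W) — all W, so L
n=16: →10(W), 9(W) — all W, so L
n=17: →11(W), 10(W) — all W, so L
n=18: →12(W), 11(W) — all W, so L
n=19: →13(L), so W
n=20: →14(L), so W
n=21: →15(L), so W
n=22: →16(L), so W
n=23: →17(L), so W
n=24: →18(L), so W
n=25: →18(L), so W
n=26: →20(W), 19(W) — all W, so L
n=27: →21(W), 20(W) — all W, so L
n=28: →22(W), 21(W) — all W, so L
n=29: →23(W), 22(W) — all W, so L
n=30: →24(W), 23(W) — all W, so L
n=31: →25(W), 24(W) — all W, so L
n=32: →26(L), so W

32: W, 28: L, 30: L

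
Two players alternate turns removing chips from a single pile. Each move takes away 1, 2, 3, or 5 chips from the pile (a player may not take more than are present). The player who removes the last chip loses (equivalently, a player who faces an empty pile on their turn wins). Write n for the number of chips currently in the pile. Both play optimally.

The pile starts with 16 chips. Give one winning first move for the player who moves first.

Remove 3, leaving 13.

Build the W/L table. Terminal = W. A non-terminal position is W if it has a move to some L; otherwise it is L.
n=0: no move; the opponent has just taken the last chip and therefore loses → W
n=1: →0(W) only, which is W, so L
n=2: →1(L), so W
n=3: →1(L), so W
n=4: →1(L), so W
n=5: →4(W), 3(W), 2(W), 0(W) — all W, so L
n=6: →5(L), so W
n=7: →5(L), so W
n=8: →5(L), so W
n=9: →8(W), 7(W), 6(W), 4(W) — all W, so L
n=10: →9(L), so W
n=11: →9(L), so W
n=12: →9(L), so W
n=13: →12(W), 11(W), 10(W), 8(W) — all W, so L
n=14: →13(L), so W
n=15: →13(L), so W
n=16: →13(L), so W
From 16, the L positions reachable in one move are: 13.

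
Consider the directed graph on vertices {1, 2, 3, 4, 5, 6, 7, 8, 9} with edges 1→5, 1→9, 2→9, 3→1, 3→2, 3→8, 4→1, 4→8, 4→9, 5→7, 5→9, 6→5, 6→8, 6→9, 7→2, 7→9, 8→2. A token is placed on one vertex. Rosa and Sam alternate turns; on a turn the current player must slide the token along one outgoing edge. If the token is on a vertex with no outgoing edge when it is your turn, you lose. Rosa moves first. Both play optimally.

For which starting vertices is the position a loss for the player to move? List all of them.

Use the standard recursion: the mover loses at a terminal position; elsewhere, the mover wins exactly when some move hands the opponent an L position.
Every edge goes from a vertex to one that appears earlier in the order 9, 2, 7, 8, 5, 1, 3, 6, 4, so processing vertices in that order labels each vertex after all of its successors.
9: no outgoing edge → L
2: reaches L-position 9 → W
7: reaches L-position 9 → W
8: only reaches 2(W), which is W → L
5: reaches L-position 9 → W
1: reaches L-position 9 → W
3: reaches L-position 8 → W
6: reaches L-position 8 → W
4: reaches L-position 8 → W
Reading off the rows marked L gives the requested list; there are 2 such vertices.

8, 9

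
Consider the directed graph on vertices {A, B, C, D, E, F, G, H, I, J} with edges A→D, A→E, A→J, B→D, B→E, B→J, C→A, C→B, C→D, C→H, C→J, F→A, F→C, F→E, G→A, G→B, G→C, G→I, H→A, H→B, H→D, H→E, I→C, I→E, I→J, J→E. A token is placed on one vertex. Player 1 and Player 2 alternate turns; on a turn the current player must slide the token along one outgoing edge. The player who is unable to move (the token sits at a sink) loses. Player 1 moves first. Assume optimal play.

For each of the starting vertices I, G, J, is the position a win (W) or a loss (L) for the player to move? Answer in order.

Build the W/L table. Terminal = L. A non-terminal position is W if it has a move to some L; otherwise it is L.
Every edge goes from a vertex to one that appears earlier in the order E, D, J, B, A, H, C, I, F, G, so processing vertices in that order labels each vertex after all of its successors.
E: no outgoing edge → L
D: no outgoing edge → L
J: can move to E, which is L ⇒ W
B: can move to D, which is L ⇒ W
A: can move to D, which is L ⇒ W
H: can move to D, which is L ⇒ W
C: can move to D, which is L ⇒ W
I: can move to E, which is L ⇒ W
F: can move to E, which is L ⇒ W
G: moves to I(W), C(W), A(W), B(W); every one is W ⇒ L

I: W, G: L, J: W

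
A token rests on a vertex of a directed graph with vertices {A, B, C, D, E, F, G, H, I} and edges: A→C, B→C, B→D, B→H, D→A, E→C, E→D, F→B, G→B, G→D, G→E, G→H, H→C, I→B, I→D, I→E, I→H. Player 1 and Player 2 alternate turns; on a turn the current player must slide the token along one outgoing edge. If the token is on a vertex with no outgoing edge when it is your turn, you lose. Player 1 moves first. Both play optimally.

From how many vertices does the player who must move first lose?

Label each position W (a win for the player to move) or L (a loss). A position with no legal move is L; any other position is W exactly when some move reaches an L, and L when every move reaches a W.
Every edge goes from a vertex to one that appears earlier in the order C, A, H, D, B, E, F, G, I, so processing vertices in that order labels each vertex after all of its successors.
C: no outgoing edge → L
A: can move to C, which is L ⇒ W
H: can move to C, which is L ⇒ W
D: the only move is to A(W), a W ⇒ L
B: can move to D, which is L ⇒ W
E: can move to D, which is L ⇒ W
F: the only move is to B(W), a W ⇒ L
G: can move to D, which is L ⇒ W
I: can move to D, which is L ⇒ W
The L vertices are C, D, F; that is 3 in all.

3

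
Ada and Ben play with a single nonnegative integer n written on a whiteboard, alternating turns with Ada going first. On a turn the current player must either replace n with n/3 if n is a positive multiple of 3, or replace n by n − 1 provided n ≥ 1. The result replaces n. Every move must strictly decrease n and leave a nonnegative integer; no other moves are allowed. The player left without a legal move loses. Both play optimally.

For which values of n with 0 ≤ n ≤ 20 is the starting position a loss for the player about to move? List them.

Label each position W (a win for the player to move) or L (a loss). A position with no legal move is L; any other position is W exactly when some move reaches an L, and L when every move reaches a W.
n=0: no move → L
n=1: →0(L), so W
n=2: →1(W) only, which is W, so L
n=3: →2(L), so W
n=4: →3(W) only, which is W, so L
n=5: →4(L), so W
n=6: →2(L), so W
n=7: →6(W) only, which is W, so L
n=8: →7(L), so W
n=9: →3(W), 8(W) — all W, so L
n=10: →9(L), so W
n=11: →10(W) only, which is W, so L
n=12: →4(L), so W
n=13: →12(W) only, which is W, so L
n=14: →13(L), so W
n=15: →5(W), 14(W) — all W, so L
n=16: →15(L), so W
n=17: →16(W) only, which is W, so L
n=18: →17(L), so W
n=19: →18(W) only, which is W, so L
n=20: →19(L), so W
Reading off the rows marked L gives the requested list; there are 10 such values of n.

0, 2, 4, 7, 9, 11, 13, 15, 17, 19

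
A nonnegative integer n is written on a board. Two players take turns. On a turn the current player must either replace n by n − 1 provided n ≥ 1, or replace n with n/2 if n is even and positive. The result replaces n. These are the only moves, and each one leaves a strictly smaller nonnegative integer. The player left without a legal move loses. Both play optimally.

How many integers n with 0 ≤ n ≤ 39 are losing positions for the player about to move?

20

Work bottom-up. With no move the player to move loses. Otherwise the position is W if at least one move leads to an L position for the opponent, and L if every move leads to a W.
n=0: no move → L
n=1: reaches L-position 0 → W
n=2: only reaches 1(W), which is W → L
n=3: reaches L-position 2 → W
n=4: reaches L-position 2 → W
n=5: only reaches 4(W), which is W → L
n=6: reaches L-position 5 → W
n=7: only reaches 6(W), which is W → L
n=8: reaches L-position 7 → W
n=9: only reaches 8(W), which is W → L
n=10: reaches L-position 5 → W
n=11: only reaches 10(W), which is W → L
n=12: reaches L-position 11 → W
n=13: only reaches 12(W), which is W → L
n=14: reaches L-position 7 → W
n=15: only reaches 14(W), which is W → L
n=16: reaches L-position 15 → W
n=17: only reaches 16(W), which is W → L
n=18: reaches L-position 9 → W
n=19: only reaches 18(W), which is W → L
n=20: reaches L-position 19 → W
n=21: only reaches 20(W), which is W → L
n=22: reaches L-position 11 → W
n=23: only reaches 22(W), which is W → L
n=24: reaches L-position 23 → W
n=25: only reaches 24(W), which is W → L
n=26: reaches L-position 13 → W
n=27: only reaches 26(W), which is W → L
n=28: reaches L-position 27 → W
n=29: only reaches 28(W), which is W → L
n=30: reaches L-position 15 → W
n=31: only reaches 30(W), which is W → L
n=32: reaches L-position 31 → W
n=33: only reaches 32(W), which is W → L
n=34: reaches L-position 17 → W
n=35: only reaches 34(W), which is W → L
n=36: reaches L-position 35 → W
n=37: only reaches 36(W), which is W → L
n=38: reaches L-position 19 → W
n=39: only reaches 38(W), which is W → L
L entries with 0 ≤ n ≤ 39: n = 0, 2, 5, 7, 9, 11, 13, 15, 17, 19, 21, 23, 25, 27, 29, 31, 33, 35, 37, 39; that makes 20.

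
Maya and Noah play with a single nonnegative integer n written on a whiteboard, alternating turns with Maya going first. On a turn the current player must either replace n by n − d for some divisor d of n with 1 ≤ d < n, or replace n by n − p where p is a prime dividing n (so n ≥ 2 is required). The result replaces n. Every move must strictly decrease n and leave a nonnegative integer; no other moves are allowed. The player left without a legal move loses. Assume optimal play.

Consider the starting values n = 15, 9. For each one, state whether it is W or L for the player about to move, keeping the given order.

Build the W/L table. Terminal = L. A non-terminal position is W if it has a move to some L; otherwise it is L.
n=0: no move → L
n=1: no move → L
n=2: reaches L-position 0 → W
n=3: reaches L-position 0 → W
n=4: only reaches 2(W), 3(W), all W → L
n=5: reaches L-position 0 → W
n=6: reaches L-position 4 → W
n=7: reaches L-position 0 → W
n=8: reaches L-position 4 → W
n=9: only reaches 6(W), 8(W), all W → L
n=10: reaches L-position 9 → W
n=11: reaches L-position 0 → W
n=12: reaches L-position 9 → W
n=13: reaches L-position 0 → W
n=14: only reaches 7(W), 12(W), 13(W), all W → L
n=15: reaches L-position 14 → W

15: W, 9: L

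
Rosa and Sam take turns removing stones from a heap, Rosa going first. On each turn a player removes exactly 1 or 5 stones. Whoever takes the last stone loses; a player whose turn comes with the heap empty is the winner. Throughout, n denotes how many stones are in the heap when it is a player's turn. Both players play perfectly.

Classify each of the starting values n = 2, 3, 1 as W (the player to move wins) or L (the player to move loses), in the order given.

Compute win/loss labels from the base case upward. A position with no move is W. Any other position is W if it can reach an L in one move, else L.
n=0: no move; the opponent has just taken the last stone and therefore loses → W
n=1: only reaches 0(W), which is W → L
n=2: reaches L-position 1 → W
n=3: only reaches 2(W), which is W → L

2: W, 3: L, 1: L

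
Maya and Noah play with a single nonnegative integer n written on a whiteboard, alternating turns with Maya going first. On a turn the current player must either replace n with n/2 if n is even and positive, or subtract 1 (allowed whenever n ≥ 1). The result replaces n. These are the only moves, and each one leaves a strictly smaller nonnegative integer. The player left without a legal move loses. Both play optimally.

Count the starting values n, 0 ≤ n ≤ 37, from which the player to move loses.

Use the standard recursion: the mover loses at a terminal position; elsewhere, the mover wins exactly when some move hands the opponent an L position.
n=0: no move → L
n=1: can move to 0, which is L ⇒ W
n=2: the only move is to 1(W), a W ⇒ L
n=3: can move to 2, which is L ⇒ W
n=4: can move to 2, which is L ⇒ W
n=5: the only move is to 4(W), a W ⇒ L
n=6: can move to 5, which is L ⇒ W
n=7: the only move is to 6(W), a W ⇒ L
n=8: can move to 7, which is L ⇒ W
n=9: the only move is to 8(W), a W ⇒ L
n=10: can move to 5, which is L ⇒ W
n=11: the only move is to 10(W), a W ⇒ L
n=12: can move to 11, which is L ⇒ W
n=13: the only move is to 12(W), a W ⇒ L
n=14: can move to 7, which is L ⇒ W
n=15: the only move is to 14(W), a W ⇒ L
n=16: can move to 15, which is L ⇒ W
n=17: the only move is to 16(W), a W ⇒ L
n=18: can move to 9, which is L ⇒ W
n=19: the only move is to 18(W), a W ⇒ L
n=20: can move to 19, which is L ⇒ W
n=21: the only move is to 20(W), a W ⇒ L
n=22: can move to 11, which is L ⇒ W
n=23: the only move is to 22(W), a W ⇒ L
n=24: can move to 23, which is L ⇒ W
n=25: the only move is to 24(W), a W ⇒ L
n=26: can move to 13, which is L ⇒ W
n=27: the only move is to 26(W), a W ⇒ L
n=28: can move to 27, which is L ⇒ W
n=29: the only move is to 28(W), a W ⇒ L
n=30: can move to 15, which is L ⇒ W
n=31: the only move is to 30(W), a W ⇒ L
n=32: can move to 31, which is L ⇒ W
n=33: the only move is to 32(W), a W ⇒ L
n=34: can move to 17, which is L ⇒ W
n=35: the only move is to 34(W), a W ⇒ L
n=36: can move to 35, which is L ⇒ W
n=37: the only move is to 36(W), a W ⇒ L
L entries with 0 ≤ n ≤ 37: n = 0, 2, 5, 7, 9, 11, 13, 15, 17, 19, 21, 23, 25, 27, 29, 31, 33, 35, 37; that makes 19.

19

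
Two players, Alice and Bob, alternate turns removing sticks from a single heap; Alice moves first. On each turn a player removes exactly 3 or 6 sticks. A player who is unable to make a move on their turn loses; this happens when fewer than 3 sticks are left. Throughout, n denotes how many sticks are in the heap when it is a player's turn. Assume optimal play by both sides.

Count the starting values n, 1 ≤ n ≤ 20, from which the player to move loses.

8

Label each position W (a win for the player to move) or L (a loss). A position with no legal move is L; any other position is W exactly when some move reaches an L, and L when every move reaches a W.
n=0: no move → L
n=1: no move → L
n=2: no move → L
n=3: →0(L), so W
n=4: →1(L), so W
n=5: →2(L), so W
n=6: →0(L), so W
n=7: →1(L), so W
n=8: →2(L), so W
n=9: →6(W), 3(W) — all W, so L
n=10: →7(W), 4(W) — all W, so L
n=11: →8(W), 5(W) — all W, so L
n=12: →9(L), so W
n=13: →10(L), so W
n=14: →11(L), so W
n=15: →9(L), so W
n=16: →10(L), so W
n=17: →11(L), so W
n=18: →15(W), 12(W) — all W, so L
n=19: →16(W), 13(W) — all W, so L
n=20: →17(W), 14(W) — all W, so L
L entries with 1 ≤ n ≤ 20 (n=0 is outside the asked range and is not counted): n = 1, 2, 9, 10, 11, 18, 19, 20; that makes 8.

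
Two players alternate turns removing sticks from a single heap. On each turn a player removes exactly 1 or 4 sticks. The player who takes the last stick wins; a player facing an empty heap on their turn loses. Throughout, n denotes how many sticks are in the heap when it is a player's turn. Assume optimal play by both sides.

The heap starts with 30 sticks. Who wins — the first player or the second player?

The second player wins.

Label each position W (a win for the player to move) or L (a loss). A position with no legal move is L; any other position is W exactly when some move reaches an L, and L when every move reaches a W.
n=0: no move → L
n=1: W (go to 0, an L position)
n=2: L (sole option 1(W) is W)
n=3: W (go to 2, an L position)
n=4: W (go to 0, an L position)
n=5: L (options 4(W), 1(W) are all W)
n=6: W (go to 5, an L position)
n=7: L (options 6(W), 3(W) are all W)
n=8: W (go to 7, an L position)
n=9: W (go to 5, an L position)
n=10: L (options 9(W), 6(W) are all W)
n=11: W (go to 10, an L position)
n=12: L (options 11(W), 8(W) are all W)
n=13: W (go to 12, an L position)
n=14: W (go to 10, an L position)
n=15: L (options 14(W), 11(W) are all W)
n=16: W (go to 15, an L position)
n=17: L (options 16(W), 13(W) are all W)
n=18: W (go to 17, an L position)
n=19: W (go to 15, an L position)
n=20: L (options 19(W), 16(W) are all W)
n=21: W (go to 20, an L position)
n=22: L (options 21(W), 18(W) are all W)
n=23: W (go to 22, an L position)
n=24: W (go to 20, an L position)
n=25: L (options 24(W), 21(W) are all W)
n=26: W (go to 25, an L position)
n=27: L (options 26(W), 23(W) are all W)
n=28: W (go to 27, an L position)
n=29: W (go to 25, an L position)
n=30: L (options 29(W), 26(W) are all W)
Every move from 30 reaches a W position, so the mover loses.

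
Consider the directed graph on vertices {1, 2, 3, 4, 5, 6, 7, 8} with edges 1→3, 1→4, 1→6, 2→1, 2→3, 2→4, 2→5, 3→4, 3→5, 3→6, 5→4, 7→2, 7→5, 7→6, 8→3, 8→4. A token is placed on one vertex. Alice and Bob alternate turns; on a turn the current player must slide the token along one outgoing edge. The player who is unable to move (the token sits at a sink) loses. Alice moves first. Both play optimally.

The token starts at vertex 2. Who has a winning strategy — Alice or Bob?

Alice wins.

Use the standard recursion: the mover loses at a terminal position; elsewhere, the mover wins exactly when some move hands the opponent an L position.
Every edge goes from a vertex to one that appears earlier in the order 6, 4, 5, 3, 1, 2, 8, 7, so processing vertices in that order labels each vertex after all of its successors.
6: no outgoing edge → L
4: no outgoing edge → L
5: →4(L), so W
3: →4(L), so W
1: →4(L), so W
2: →4(L), so W
8: →4(L), so W
7: →6(L), so W
The starting position 2 is W: Alice should move to 4, handing over an L position.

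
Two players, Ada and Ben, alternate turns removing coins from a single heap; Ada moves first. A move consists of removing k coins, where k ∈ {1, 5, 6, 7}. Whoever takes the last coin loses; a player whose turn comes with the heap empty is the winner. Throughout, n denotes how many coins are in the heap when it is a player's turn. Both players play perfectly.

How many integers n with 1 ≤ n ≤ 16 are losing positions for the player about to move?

5

Compute win/loss labels from the base case upward. A position with no move is W. Any other position is W if it can reach an L in one move, else L.
n=0: no move; the opponent has just taken the last coin and therefore loses → W
n=1: the only move is to 0(W), a W ⇒ L
n=2: can move to 1, which is L ⇒ W
n=3: the only move is to 2(W), a W ⇒ L
n=4: can move to 3, which is L ⇒ W
n=5: moves to 4(W), 0(W); every one is W ⇒ L
n=6: can move to 5, which is L ⇒ W
n=7: can move to 1, which is L ⇒ W
n=8: can move to 3, which is L ⇒ W
n=9: can move to 3, which is L ⇒ W
n=10: can move to 5, which is L ⇒ W
n=11: can move to 5, which is L ⇒ W
n=12: can move to 5, which is L ⇒ W
n=13: moves to 12(W), 8(W), 7(W), 6(W); every one is W ⇒ L
n=14: can move to 13, which is L ⇒ W
n=15: moves to 14(W), 10(W), 9(W), 8(W); every one is W ⇒ L
n=16: can move to 15, which is L ⇒ W
L entries with 1 ≤ n ≤ 16 (the range starts at n=1): n = 1, 3, 5, 13, 15; that makes 5.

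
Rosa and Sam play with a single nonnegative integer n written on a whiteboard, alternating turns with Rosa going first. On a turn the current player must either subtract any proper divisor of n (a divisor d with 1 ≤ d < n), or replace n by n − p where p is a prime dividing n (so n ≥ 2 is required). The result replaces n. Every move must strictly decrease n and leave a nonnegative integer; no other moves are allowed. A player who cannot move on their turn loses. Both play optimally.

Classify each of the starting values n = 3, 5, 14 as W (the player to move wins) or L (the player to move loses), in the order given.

Work bottom-up. With no move the player to move loses. Otherwise the position is W if at least one move leads to an L position for the opponent, and L if every move leads to a W.
n=0: no move → L
n=1: no move → L
n=2: W (go to 0, an L position)
n=3: W (go to 0, an L position)
n=4: L (options 2(W), 3(W) are all W)
n=5: W (go to 0, an L position)
n=6: W (go to 4, an L position)
n=7: W (go to 0, an L position)
n=8: W (go to 4, an L position)
n=9: L (options 6(W), 8(W) are all W)
n=10: W (go to 9, an L position)
n=11: W (go to 0, an L position)
n=12: W (go to 9, an L position)
n=13: W (go to 0, an L position)
n=14: L (options 7(W), 12(W), 13(W) are all W)

3: W, 5: W, 14: L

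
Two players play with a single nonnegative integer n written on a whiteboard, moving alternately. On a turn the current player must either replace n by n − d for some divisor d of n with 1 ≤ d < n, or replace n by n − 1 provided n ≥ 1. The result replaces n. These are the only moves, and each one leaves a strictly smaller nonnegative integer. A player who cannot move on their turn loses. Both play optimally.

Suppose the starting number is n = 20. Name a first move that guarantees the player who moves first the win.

Work bottom-up. With no move the player to move loses. Otherwise the position is W if at least one move leads to an L position for the opponent, and L if every move leads to a W.
n=0: no move → L
n=1: reaches L-position 0 → W
n=2: only reaches 1(W), which is W → L
n=3: reaches L-position 2 → W
n=4: reaches L-position 2 → W
n=5: only reaches 4(W), which is W → L
n=6: reaches L-position 5 → W
n=7: only reaches 6(W), which is W → L
n=8: reaches L-position 7 → W
n=9: only reaches 6(W), 8(W), all W → L
n=10: reaches L-position 5 → W
n=11: only reaches 10(W), which is W → L
n=12: reaches L-position 9 → W
n=13: only reaches 12(W), which is W → L
n=14: reaches L-position 7 → W
n=15: only reaches 10(W), 12(W), 14(W), all W → L
n=16: reaches L-position 15 → W
n=17: only reaches 16(W), which is W → L
n=18: reaches L-position 9 → W
n=19: only reaches 18(W), which is W → L
n=20: reaches L-position 15 → W
From 20, the L positions reachable in one move are: 15, 19. Any move reaching one of these is winning.

Move to 15.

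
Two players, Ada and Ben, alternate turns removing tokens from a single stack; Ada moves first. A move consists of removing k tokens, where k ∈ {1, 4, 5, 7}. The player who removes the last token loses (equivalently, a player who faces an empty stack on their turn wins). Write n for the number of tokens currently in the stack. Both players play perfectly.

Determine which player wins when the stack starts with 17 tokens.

Ben wins.

Label each position W (a win for the player to move) or L (a loss). A position with no legal move is W; any other position is W exactly when some move reaches an L, and L when every move reaches a W.
n=0: no move; the opponent has just taken the last token and therefore loses → W
n=1: only reaches 0(W), which is W → L
n=2: reaches L-position 1 → W
n=3: only reaches 2(W), which is W → L
n=4: reaches L-position 3 → W
n=5: reaches L-position 1 → W
n=6: reaches L-position 1 → W
n=7: reaches L-position 3 → W
n=8: reaches L-position 3 → W
n=9: only reaches 8(W), 5(W), 4(W), 2(W), all W → L
n=10: reaches L-position 9 → W
n=11: only reaches 10(W), 7(W), 6(W), 4(W), all W → L
n=12: reaches L-position 11 → W
n=13: reaches L-position 9 → W
n=14: reaches L-position 9 → W
n=15: reaches L-position 11 → W
n=16: reaches L-position 11 → W
n=17: only reaches 16(W), 13(W), 12(W), 10(W), all W → L
The starting position 17 is L: whatever Ada does, the opponent receives a W position.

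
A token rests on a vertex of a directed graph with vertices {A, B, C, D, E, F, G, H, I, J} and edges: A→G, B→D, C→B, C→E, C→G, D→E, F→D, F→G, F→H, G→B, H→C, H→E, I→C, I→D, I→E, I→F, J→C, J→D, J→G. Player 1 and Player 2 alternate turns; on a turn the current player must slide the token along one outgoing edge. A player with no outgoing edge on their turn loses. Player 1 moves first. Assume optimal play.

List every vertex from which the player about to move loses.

A, B, E, F, J

Work bottom-up. With no move the player to move loses. Otherwise the position is W if at least one move leads to an L position for the opponent, and L if every move leads to a W.
Every edge goes from a vertex to one that appears earlier in the order E, D, B, G, C, H, A, J, F, I, so processing vertices in that order labels each vertex after all of its successors.
E: no outgoing edge → L
D: can move to E, which is L ⇒ W
B: the only move is to D(W), a W ⇒ L
G: can move to B, which is L ⇒ W
C: can move to B, which is L ⇒ W
H: can move to E, which is L ⇒ W
A: the only move is to G(W), a W ⇒ L
J: moves to C(W), G(W), D(W); every one is W ⇒ L
F: moves to H(W), G(W), D(W); every one is W ⇒ L
I: can move to F, which is L ⇒ W
Reading off the rows marked L gives the requested list; there are 5 such vertices.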